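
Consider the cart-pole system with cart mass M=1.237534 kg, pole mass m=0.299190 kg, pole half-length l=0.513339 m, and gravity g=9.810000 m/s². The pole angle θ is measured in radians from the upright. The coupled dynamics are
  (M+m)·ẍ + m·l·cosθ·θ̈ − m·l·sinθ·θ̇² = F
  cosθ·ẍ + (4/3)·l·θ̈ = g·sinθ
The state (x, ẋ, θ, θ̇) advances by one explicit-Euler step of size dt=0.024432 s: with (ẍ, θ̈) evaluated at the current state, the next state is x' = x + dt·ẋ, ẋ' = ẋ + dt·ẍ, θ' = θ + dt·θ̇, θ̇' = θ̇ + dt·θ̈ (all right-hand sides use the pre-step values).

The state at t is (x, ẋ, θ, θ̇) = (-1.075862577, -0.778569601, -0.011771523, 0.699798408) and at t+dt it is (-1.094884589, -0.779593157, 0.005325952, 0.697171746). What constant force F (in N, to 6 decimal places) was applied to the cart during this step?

F = -0.080005 N

ẍ = (ẋ'−ẋ)/dt = (-0.779593157−-0.778569601)/0.024432 = -0.041894
θ̈ = (θ̇'−θ̇)/dt = (0.697171746−0.699798408)/0.024432 = -0.107509
sinθ=-0.011771, cosθ=0.999931
F = (M+m)·ẍ + m·l·cosθ·θ̈ − m·l·sinθ·θ̇² = -0.064380 + -0.016511 − -0.000885 = -0.080005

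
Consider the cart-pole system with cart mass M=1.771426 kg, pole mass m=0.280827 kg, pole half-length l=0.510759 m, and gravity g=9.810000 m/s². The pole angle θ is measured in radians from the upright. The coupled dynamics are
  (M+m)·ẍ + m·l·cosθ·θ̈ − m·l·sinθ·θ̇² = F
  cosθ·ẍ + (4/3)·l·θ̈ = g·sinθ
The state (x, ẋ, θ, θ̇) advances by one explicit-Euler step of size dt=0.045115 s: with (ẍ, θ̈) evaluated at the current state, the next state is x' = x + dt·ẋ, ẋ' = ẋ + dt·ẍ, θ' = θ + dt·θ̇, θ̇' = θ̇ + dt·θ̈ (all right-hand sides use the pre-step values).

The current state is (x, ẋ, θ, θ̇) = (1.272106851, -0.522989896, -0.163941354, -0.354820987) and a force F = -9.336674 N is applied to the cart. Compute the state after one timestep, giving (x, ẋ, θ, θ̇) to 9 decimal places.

sinθ=-0.163207971, cosθ=0.986591688
temp = (F + m·l·θ̇²·sinθ)/(M+m) = (-9.336674 + -0.002947236)/2.052253 = -4.550911235
θ̈ = (g·sinθ − cosθ·temp)/(l·(4/3 − m·cos²θ/(M+m))) = 4.712731912
ẍ = temp − m·l·θ̈·cosθ/(M+m) = -4.875874431
Euler: x'=1.272106851+0.045115·-0.522989896=1.248512162, ẋ'=-0.522989896+0.045115·-4.875874431=-0.742964971
       θ'=-0.163941354+0.045115·-0.354820987=-0.179949103, θ̇'=-0.354820987+0.045115·4.712731912=-0.142206087

(1.248512162, -0.742964971, -0.179949103, -0.142206087)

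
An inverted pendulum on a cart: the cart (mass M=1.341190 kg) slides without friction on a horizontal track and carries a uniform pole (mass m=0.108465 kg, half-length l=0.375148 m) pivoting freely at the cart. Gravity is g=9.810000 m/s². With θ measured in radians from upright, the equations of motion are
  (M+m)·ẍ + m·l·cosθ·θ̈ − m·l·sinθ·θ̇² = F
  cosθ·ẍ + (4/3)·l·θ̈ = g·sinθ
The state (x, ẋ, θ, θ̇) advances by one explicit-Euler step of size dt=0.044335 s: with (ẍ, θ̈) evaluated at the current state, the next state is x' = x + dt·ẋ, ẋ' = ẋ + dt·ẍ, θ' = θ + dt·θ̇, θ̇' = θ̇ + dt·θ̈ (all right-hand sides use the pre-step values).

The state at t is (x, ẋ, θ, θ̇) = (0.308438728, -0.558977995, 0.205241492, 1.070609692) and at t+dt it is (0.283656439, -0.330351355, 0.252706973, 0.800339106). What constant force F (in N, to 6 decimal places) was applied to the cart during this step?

F = 7.223226 N

ẍ = (ẋ'−ẋ)/dt = (-0.330351355−-0.558977995)/0.044335 = 5.156798
θ̈ = (θ̇'−θ̇)/dt = (0.800339106−1.070609692)/0.044335 = -6.096100
sinθ=0.203804, cosθ=0.979012
F = (M+m)·ẍ + m·l·cosθ·θ̈ − m·l·sinθ·θ̇² = 7.475578 + -0.242847 − 0.009505 = 7.223226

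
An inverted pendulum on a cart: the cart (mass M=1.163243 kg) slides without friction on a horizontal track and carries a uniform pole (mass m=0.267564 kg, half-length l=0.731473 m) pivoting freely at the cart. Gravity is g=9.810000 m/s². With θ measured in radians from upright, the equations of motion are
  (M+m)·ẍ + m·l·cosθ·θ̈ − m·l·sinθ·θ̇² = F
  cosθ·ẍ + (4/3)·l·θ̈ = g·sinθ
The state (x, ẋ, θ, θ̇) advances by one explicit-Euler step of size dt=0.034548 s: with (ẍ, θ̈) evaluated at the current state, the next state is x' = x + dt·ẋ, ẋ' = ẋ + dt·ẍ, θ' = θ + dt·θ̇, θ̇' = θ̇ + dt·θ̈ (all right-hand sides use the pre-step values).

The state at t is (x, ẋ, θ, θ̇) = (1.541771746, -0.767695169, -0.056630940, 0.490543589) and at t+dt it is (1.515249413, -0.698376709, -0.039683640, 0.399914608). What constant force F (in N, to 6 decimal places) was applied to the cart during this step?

F = 2.360899 N

ẍ = (ẋ'−ẋ)/dt = (-0.698376709−-0.767695169)/0.034548 = 2.006439
θ̈ = (θ̇'−θ̇)/dt = (0.399914608−0.490543589)/0.034548 = -2.623277
sinθ=-0.056601, cosθ=0.998397
F = (M+m)·ẍ + m·l·cosθ·θ̈ − m·l·sinθ·θ̇² = 2.870827 + -0.512594 − -0.002666 = 2.360899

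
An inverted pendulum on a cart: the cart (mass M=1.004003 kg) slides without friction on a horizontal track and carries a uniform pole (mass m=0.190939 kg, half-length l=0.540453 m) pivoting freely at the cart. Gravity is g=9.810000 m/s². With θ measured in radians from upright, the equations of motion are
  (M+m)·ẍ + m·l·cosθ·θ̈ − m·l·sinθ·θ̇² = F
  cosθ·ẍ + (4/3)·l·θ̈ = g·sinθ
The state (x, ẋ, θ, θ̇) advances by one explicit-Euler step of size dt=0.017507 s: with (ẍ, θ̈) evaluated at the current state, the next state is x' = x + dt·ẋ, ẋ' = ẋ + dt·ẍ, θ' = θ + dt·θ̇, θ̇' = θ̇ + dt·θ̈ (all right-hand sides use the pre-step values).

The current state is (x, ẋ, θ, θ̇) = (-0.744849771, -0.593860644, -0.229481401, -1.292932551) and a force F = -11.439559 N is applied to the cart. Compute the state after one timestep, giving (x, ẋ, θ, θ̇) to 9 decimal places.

(-0.755246489, -0.778453834, -0.252116771, -1.097697698)

sinθ=-0.227472550, cosθ=0.973784493
temp = (F + m·l·θ̇²·sinθ)/(M+m) = (-11.439559 + -0.039240390)/1.194942 = -9.606156106
θ̈ = (g·sinθ − cosθ·temp)/(l·(4/3 − m·cos²θ/(M+m))) = 11.151816568
ẍ = temp − m·l·θ̈·cosθ/(M+m) = -10.543964728
Euler: x'=-0.744849771+0.017507·-0.593860644=-0.755246489, ẋ'=-0.593860644+0.017507·-10.543964728=-0.778453834
       θ'=-0.229481401+0.017507·-1.292932551=-0.252116771, θ̇'=-1.292932551+0.017507·11.151816568=-1.097697698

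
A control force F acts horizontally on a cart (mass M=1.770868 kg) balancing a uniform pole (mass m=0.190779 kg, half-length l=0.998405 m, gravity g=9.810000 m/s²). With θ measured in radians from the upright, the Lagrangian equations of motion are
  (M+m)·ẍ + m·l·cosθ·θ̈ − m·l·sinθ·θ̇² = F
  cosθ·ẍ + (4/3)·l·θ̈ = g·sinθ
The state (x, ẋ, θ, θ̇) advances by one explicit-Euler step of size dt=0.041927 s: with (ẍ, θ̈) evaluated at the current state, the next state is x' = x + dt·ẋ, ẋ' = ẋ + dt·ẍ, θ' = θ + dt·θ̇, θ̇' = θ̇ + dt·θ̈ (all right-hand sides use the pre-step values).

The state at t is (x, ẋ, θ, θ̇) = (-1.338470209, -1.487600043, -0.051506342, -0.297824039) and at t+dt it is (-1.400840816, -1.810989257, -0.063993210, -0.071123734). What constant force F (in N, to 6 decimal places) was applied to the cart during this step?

F = -14.101071 N

ẍ = (ẋ'−ẋ)/dt = (-1.810989257−-1.487600043)/0.041927 = -7.713149
θ̈ = (θ̇'−θ̇)/dt = (-0.071123734−-0.297824039)/0.041927 = 5.407024
sinθ=-0.051484, cosθ=0.998674
F = (M+m)·ẍ + m·l·cosθ·θ̈ − m·l·sinθ·θ̇² = -15.130476 + 1.028536 − -0.000870 = -14.101071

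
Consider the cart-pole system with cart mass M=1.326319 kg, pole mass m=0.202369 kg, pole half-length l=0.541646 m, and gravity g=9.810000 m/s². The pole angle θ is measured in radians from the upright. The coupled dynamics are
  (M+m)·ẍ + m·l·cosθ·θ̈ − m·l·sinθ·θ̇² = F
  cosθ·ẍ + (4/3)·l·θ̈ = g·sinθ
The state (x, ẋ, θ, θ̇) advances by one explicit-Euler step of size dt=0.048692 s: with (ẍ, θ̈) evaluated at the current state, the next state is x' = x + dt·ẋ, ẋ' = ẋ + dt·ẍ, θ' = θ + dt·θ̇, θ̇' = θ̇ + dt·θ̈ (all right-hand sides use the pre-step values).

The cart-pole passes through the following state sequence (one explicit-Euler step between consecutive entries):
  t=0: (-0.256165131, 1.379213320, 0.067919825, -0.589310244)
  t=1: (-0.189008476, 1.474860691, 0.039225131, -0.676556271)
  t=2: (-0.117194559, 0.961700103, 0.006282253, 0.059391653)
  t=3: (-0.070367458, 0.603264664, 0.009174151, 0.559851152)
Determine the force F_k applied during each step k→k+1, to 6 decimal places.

step 0→1:
  ẍ = (ẋ'−ẋ)/dt = (1.474860691−1.379213320)/0.048692 = 1.964334
  θ̈ = (θ̇'−θ̇)/dt = (-0.676556271−-0.589310244)/0.048692 = -1.791794
  sinθ=0.067868, cosθ=0.997694
  F = (M+m)·ẍ + m·l·cosθ·θ̈ − m·l·sinθ·θ̇² = 3.002854 + -0.195950 − 0.002584 = 2.804321
step 1→2:
  ẍ = (ẋ'−ẋ)/dt = (0.961700103−1.474860691)/0.048692 = -10.538910
  θ̈ = (θ̇'−θ̇)/dt = (0.059391653−-0.676556271)/0.048692 = 15.114350
  sinθ=0.039215, cosθ=0.999231
  F = (M+m)·ẍ + m·l·cosθ·θ̈ − m·l·sinθ·θ̇² = -16.110705 + 1.655445 − 0.001968 = -14.457227
step 2→3:
  ẍ = (ẋ'−ẋ)/dt = (0.603264664−0.961700103)/0.048692 = -7.361280
  θ̈ = (θ̇'−θ̇)/dt = (0.559851152−0.059391653)/0.048692 = 10.278064
  sinθ=0.006282, cosθ=0.999980
  F = (M+m)·ẍ + m·l·cosθ·θ̈ − m·l·sinθ·θ̇² = -11.253100 + 1.126581 − 0.000002 = -10.126522

F_0 = 2.804321 N
F_1 = -14.457227 N
F_2 = -10.126522 N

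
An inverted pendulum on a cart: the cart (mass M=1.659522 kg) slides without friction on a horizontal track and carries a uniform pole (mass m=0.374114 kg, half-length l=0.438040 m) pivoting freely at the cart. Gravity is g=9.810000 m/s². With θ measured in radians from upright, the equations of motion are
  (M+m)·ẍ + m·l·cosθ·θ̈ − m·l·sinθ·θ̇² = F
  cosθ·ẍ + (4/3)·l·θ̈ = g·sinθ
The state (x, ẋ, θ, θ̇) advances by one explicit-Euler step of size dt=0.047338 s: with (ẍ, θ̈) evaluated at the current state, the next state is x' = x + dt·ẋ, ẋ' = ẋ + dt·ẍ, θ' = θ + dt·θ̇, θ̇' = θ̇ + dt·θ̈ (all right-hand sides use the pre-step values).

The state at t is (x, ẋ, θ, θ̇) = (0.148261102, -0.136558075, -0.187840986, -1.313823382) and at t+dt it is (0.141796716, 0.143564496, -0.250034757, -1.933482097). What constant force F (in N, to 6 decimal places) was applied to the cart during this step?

F = 9.979433 N

ẍ = (ẋ'−ẋ)/dt = (0.143564496−-0.136558075)/0.047338 = 5.917499
θ̈ = (θ̇'−θ̇)/dt = (-1.933482097−-1.313823382)/0.047338 = -13.090091
sinθ=-0.186738, cosθ=0.982410
F = (M+m)·ẍ + m·l·cosθ·θ̈ − m·l·sinθ·θ̇² = 12.034039 + -2.107429 − -0.052823 = 9.979433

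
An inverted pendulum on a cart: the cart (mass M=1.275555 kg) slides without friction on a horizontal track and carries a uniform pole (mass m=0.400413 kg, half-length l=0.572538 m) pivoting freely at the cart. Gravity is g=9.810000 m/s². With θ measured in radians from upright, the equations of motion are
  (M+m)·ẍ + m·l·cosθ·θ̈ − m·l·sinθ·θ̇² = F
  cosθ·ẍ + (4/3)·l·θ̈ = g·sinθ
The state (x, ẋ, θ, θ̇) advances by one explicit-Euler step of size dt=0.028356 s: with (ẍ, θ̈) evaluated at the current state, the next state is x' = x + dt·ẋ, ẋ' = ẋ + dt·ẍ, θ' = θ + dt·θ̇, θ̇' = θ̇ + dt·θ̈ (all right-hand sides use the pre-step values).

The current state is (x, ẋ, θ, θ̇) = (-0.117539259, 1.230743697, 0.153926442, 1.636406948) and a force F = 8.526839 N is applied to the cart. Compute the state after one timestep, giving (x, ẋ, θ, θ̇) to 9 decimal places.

(-0.082640291, 1.398384177, 0.200328397, 1.475270196)

sinθ=0.153319323, cosθ=0.988176697
temp = (F + m·l·θ̇²·sinθ)/(M+m) = (8.526839 + 0.094122187)/1.675968 = 5.143869803
θ̈ = (g·sinθ − cosθ·temp)/(l·(4/3 − m·cos²θ/(M+m))) = -5.682633358
ẍ = temp − m·l·θ̈·cosθ/(M+m) = 5.911993226
Euler: x'=-0.117539259+0.028356·1.230743697=-0.082640291, ẋ'=1.230743697+0.028356·5.911993226=1.398384177
       θ'=0.153926442+0.028356·1.636406948=0.200328397, θ̇'=1.636406948+0.028356·-5.682633358=1.475270196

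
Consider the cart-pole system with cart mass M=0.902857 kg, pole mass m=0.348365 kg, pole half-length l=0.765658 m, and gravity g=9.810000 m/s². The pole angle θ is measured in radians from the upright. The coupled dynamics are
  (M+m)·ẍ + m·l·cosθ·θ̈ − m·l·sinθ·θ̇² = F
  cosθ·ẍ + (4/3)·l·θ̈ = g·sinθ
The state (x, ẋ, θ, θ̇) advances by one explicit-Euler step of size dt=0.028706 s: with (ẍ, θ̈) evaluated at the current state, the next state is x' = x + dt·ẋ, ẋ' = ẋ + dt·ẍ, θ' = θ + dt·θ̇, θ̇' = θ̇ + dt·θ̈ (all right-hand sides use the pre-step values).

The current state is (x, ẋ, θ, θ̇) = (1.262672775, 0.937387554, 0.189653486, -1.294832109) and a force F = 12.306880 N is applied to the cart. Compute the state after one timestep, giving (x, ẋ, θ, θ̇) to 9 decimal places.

(1.289581422, 1.279729439, 0.152484035, -1.572157906)

sinθ=0.188518605, cosθ=0.982069618
temp = (F + m·l·θ̇²·sinθ)/(M+m) = (12.306880 + 0.084304446)/1.251222 = 9.903266124
θ̈ = (g·sinθ − cosθ·temp)/(l·(4/3 − m·cos²θ/(M+m))) = -9.660900064
ẍ = temp − m·l·θ̈·cosθ/(M+m) = 11.925795477
Euler: x'=1.262672775+0.028706·0.937387554=1.289581422, ẋ'=0.937387554+0.028706·11.925795477=1.279729439
       θ'=0.189653486+0.028706·-1.294832109=0.152484035, θ̇'=-1.294832109+0.028706·-9.660900064=-1.572157906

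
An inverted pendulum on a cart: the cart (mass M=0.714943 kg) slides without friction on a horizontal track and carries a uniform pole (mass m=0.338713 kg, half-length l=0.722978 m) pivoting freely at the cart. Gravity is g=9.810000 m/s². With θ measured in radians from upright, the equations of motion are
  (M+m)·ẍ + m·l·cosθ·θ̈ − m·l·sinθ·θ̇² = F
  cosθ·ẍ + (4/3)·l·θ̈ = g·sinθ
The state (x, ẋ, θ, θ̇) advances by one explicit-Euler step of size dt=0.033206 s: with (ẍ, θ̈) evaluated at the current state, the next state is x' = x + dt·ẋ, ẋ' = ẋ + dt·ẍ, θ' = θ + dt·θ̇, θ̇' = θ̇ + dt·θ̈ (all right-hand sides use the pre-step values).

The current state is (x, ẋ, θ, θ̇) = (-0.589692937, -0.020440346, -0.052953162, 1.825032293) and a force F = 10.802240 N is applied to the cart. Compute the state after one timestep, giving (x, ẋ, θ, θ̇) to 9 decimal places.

(-0.590371679, 0.431420941, 0.007648860, 1.339053403)

sinθ=-0.052928418, cosθ=0.998598309
temp = (F + m·l·θ̇²·sinθ)/(M+m) = (10.802240 + -0.043170489)/1.053656 = 10.211178516
θ̈ = (g·sinθ − cosθ·temp)/(l·(4/3 − m·cos²θ/(M+m))) = -14.635273445
ẍ = temp − m·l·θ̈·cosθ/(M+m) = 13.607820477
Euler: x'=-0.589692937+0.033206·-0.020440346=-0.590371679, ẋ'=-0.020440346+0.033206·13.607820477=0.431420941
       θ'=-0.052953162+0.033206·1.825032293=0.007648860, θ̇'=1.825032293+0.033206·-14.635273445=1.339053403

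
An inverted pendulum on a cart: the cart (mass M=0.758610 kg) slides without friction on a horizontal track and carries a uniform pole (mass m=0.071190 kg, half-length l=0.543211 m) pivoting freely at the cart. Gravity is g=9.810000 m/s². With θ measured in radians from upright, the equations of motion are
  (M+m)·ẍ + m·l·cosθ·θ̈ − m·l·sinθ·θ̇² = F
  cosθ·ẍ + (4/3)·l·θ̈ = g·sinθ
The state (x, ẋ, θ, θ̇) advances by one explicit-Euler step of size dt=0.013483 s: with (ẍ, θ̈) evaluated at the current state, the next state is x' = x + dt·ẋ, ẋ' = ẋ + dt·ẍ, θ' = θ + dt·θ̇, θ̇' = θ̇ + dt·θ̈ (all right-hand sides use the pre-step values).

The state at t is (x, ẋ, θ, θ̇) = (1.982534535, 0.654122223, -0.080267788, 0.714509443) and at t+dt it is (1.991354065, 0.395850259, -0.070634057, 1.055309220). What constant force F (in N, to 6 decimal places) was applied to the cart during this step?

F = -14.919234 N

ẍ = (ẋ'−ẋ)/dt = (0.395850259−0.654122223)/0.013483 = -19.155378
θ̈ = (θ̇'−θ̇)/dt = (1.055309220−0.714509443)/0.013483 = 25.276257
sinθ=-0.080182, cosθ=0.996780
F = (M+m)·ẍ + m·l·cosθ·θ̈ − m·l·sinθ·θ̇² = -15.895133 + 0.974316 − -0.001583 = -14.919234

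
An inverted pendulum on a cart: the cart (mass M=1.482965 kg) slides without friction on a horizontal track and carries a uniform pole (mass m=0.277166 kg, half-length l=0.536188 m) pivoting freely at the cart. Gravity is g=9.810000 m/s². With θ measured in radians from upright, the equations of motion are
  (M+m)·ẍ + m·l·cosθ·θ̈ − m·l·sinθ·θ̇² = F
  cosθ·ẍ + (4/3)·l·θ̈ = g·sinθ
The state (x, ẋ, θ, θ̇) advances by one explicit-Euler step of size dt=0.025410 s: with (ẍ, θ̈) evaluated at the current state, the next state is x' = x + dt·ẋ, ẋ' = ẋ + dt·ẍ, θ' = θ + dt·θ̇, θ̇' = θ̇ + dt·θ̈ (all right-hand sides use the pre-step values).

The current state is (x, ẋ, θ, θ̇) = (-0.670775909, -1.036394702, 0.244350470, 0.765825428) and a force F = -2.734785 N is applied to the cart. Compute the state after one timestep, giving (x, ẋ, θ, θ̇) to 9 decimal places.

sinθ=0.241926140, cosθ=0.970294668
temp = (F + m·l·θ̇²·sinθ)/(M+m) = (-2.734785 + 0.021086253)/1.760131 = -1.541759532
θ̈ = (g·sinθ − cosθ·temp)/(l·(4/3 − m·cos²θ/(M+m))) = 6.089231477
ẍ = temp − m·l·θ̈·cosθ/(M+m) = -2.040618956
Euler: x'=-0.670775909+0.025410·-1.036394702=-0.697110698, ẋ'=-1.036394702+0.025410·-2.040618956=-1.088246830
       θ'=0.244350470+0.025410·0.765825428=0.263810094, θ̇'=0.765825428+0.025410·6.089231477=0.920552800

(-0.697110698, -1.088246830, 0.263810094, 0.920552800)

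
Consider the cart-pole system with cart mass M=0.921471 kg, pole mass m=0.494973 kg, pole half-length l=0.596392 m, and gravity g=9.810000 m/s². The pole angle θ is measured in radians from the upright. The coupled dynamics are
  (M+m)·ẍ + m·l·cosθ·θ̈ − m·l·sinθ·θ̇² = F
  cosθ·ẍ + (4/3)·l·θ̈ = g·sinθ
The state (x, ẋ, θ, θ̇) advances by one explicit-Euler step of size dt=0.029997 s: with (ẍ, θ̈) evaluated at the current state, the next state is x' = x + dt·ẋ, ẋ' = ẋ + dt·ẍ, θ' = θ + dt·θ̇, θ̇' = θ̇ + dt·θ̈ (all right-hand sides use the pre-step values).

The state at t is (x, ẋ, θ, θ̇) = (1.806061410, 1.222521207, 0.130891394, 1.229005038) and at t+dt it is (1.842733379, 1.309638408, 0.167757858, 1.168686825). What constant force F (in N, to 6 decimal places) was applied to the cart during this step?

ẍ = (ẋ'−ẋ)/dt = (1.309638408−1.222521207)/0.029997 = 2.904197
θ̈ = (θ̇'−θ̇)/dt = (1.168686825−1.229005038)/0.029997 = -2.010808
sinθ=0.130518, cosθ=0.991446
F = (M+m)·ẍ + m·l·cosθ·θ̈ − m·l·sinθ·θ̇² = 4.113633 + -0.588509 − 0.058196 = 3.466928

F = 3.466928 N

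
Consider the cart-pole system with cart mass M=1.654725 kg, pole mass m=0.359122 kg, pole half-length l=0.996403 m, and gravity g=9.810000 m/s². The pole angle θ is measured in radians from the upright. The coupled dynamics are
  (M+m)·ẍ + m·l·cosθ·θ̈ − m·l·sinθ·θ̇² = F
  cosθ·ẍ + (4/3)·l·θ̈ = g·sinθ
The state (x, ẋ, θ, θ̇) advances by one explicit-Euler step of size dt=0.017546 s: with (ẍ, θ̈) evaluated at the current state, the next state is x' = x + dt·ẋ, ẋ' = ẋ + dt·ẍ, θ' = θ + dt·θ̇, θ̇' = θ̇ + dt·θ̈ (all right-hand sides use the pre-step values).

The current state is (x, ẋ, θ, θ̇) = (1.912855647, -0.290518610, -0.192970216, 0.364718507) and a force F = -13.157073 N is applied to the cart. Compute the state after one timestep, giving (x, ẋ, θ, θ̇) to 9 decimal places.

sinθ=-0.191774822, cosθ=0.981438953
temp = (F + m·l·θ̇²·sinθ)/(M+m) = (-13.157073 + -0.009128181)/2.013847 = -6.537835884
θ̈ = (g·sinθ − cosθ·temp)/(l·(4/3 − m·cos²θ/(M+m))) = 3.918460173
ẍ = temp − m·l·θ̈·cosθ/(M+m) = -7.221164003
Euler: x'=1.912855647+0.017546·-0.290518610=1.907758207, ẋ'=-0.290518610+0.017546·-7.221164003=-0.417221154
       θ'=-0.192970216+0.017546·0.364718507=-0.186570865, θ̇'=0.364718507+0.017546·3.918460173=0.433471809

(1.907758207, -0.417221154, -0.186570865, 0.433471809)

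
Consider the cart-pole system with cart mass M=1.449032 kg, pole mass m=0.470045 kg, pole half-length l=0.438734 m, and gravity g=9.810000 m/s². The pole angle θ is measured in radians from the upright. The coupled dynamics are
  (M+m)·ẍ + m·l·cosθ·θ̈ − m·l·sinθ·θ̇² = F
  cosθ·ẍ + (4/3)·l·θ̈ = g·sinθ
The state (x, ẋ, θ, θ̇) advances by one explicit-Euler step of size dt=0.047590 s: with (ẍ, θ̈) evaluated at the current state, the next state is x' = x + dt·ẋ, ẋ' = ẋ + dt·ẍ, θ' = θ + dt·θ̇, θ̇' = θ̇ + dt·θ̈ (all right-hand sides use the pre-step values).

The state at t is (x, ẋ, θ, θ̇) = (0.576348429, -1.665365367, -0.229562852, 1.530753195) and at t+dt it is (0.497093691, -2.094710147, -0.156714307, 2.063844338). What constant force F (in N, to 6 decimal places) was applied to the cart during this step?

ẍ = (ẋ'−ẋ)/dt = (-2.094710147−-1.665365367)/0.047590 = -9.021744
θ̈ = (θ̇'−θ̇)/dt = (2.063844338−1.530753195)/0.047590 = 11.201747
sinθ=-0.227552, cosθ=0.973766
F = (M+m)·ẍ + m·l·cosθ·θ̈ − m·l·sinθ·θ̇² = -17.313421 + 2.249475 − -0.109959 = -14.953987

F = -14.953987 N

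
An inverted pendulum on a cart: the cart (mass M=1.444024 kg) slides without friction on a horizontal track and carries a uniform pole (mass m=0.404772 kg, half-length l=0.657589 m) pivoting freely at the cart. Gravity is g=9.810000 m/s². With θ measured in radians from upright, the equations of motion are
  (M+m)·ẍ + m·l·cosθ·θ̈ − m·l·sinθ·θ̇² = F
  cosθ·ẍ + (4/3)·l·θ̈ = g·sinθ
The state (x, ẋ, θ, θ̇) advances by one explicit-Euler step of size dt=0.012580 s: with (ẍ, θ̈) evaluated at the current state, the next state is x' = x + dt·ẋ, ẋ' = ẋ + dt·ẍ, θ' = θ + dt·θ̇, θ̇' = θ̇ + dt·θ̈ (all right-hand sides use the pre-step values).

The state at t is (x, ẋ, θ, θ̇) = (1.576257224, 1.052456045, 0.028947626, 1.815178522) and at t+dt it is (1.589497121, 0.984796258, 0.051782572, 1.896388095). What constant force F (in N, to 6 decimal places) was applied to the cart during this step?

ẍ = (ẋ'−ẋ)/dt = (0.984796258−1.052456045)/0.012580 = -5.378361
θ̈ = (θ̇'−θ̇)/dt = (1.896388095−1.815178522)/0.012580 = 6.455451
sinθ=0.028944, cosθ=0.999581
F = (M+m)·ẍ + m·l·cosθ·θ̈ − m·l·sinθ·θ̇² = -9.943493 + 1.717551 − 0.025384 = -8.251326

F = -8.251326 N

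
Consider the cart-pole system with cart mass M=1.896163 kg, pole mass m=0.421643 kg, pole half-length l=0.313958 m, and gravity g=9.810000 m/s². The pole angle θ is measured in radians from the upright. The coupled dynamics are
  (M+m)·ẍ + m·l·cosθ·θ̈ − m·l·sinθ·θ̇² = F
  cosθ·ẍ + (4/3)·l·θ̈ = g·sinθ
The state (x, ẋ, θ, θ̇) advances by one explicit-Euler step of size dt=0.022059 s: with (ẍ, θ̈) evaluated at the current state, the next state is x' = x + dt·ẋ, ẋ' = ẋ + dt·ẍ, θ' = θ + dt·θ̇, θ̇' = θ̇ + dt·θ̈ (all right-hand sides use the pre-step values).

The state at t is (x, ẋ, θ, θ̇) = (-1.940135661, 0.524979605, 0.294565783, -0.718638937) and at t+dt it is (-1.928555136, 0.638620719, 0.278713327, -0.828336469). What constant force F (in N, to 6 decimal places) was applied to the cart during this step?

F = 11.290817 N

ẍ = (ẋ'−ẋ)/dt = (0.638620719−0.524979605)/0.022059 = 5.151689
θ̈ = (θ̇'−θ̇)/dt = (-0.828336469−-0.718638937)/0.022059 = -4.972915
sinθ=0.290324, cosθ=0.956928
F = (M+m)·ẍ + m·l·cosθ·θ̈ − m·l·sinθ·θ̇² = 11.940616 + -0.629951 − 0.019848 = 11.290817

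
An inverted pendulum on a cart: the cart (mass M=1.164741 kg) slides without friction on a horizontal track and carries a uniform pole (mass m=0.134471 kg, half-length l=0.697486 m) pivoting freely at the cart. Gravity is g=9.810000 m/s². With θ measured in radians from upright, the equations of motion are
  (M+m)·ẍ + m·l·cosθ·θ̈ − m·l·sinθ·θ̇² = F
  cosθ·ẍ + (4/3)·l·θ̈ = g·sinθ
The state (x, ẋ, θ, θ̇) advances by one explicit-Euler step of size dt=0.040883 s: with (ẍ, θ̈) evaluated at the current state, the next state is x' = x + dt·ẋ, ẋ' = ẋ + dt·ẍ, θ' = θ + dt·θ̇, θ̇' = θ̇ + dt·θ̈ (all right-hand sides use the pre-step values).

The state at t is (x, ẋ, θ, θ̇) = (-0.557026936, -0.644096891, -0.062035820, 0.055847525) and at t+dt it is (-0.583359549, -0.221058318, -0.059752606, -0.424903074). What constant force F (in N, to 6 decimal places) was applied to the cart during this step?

ẍ = (ẋ'−ẋ)/dt = (-0.221058318−-0.644096891)/0.040883 = 10.347542
θ̈ = (θ̇'−θ̇)/dt = (-0.424903074−0.055847525)/0.040883 = -11.759181
sinθ=-0.061996, cosθ=0.998076
F = (M+m)·ẍ + m·l·cosθ·θ̈ − m·l·sinθ·θ̇² = 13.443651 + -1.100791 − -0.000018 = 12.342878

F = 12.342878 N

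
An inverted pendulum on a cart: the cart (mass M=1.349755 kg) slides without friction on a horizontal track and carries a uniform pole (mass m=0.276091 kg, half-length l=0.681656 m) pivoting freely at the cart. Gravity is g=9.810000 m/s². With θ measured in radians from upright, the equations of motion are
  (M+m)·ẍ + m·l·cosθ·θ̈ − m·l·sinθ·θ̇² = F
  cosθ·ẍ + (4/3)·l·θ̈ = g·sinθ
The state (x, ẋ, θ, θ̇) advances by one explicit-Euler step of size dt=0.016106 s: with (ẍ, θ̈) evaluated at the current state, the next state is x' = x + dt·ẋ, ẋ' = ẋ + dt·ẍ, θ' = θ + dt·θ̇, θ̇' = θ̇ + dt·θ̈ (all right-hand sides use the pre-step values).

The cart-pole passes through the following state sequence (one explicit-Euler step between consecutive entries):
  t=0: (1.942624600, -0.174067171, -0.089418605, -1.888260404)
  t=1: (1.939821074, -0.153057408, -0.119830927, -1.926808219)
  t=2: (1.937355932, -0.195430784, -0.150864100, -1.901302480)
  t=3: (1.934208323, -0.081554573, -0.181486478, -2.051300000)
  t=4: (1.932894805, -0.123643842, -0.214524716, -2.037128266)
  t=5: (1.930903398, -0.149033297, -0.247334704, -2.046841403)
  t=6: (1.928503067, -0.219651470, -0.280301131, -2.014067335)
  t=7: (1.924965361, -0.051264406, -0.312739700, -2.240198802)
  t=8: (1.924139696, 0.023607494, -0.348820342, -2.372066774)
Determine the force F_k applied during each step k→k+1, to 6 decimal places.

F_0 = 1.732154 N
F_1 = -3.898024 N
F_2 = 9.864848 N
F_3 = -3.942958 N
F_4 = -2.507613 N
F_5 = -6.564319 N
F_6 = 14.670072 N
F_7 = 6.382508 N

step 0→1:
  ẍ = (ẋ'−ẋ)/dt = (-0.153057408−-0.174067171)/0.016106 = 1.304468
  θ̈ = (θ̇'−θ̇)/dt = (-1.926808219−-1.888260404)/0.016106 = -2.393382
  sinθ=-0.089299, cosθ=0.996005
  F = (M+m)·ẍ + m·l·cosθ·θ̈ − m·l·sinθ·θ̇² = 2.120864 + -0.448633 − -0.059923 = 1.732154
step 1→2:
  ẍ = (ẋ'−ẋ)/dt = (-0.195430784−-0.153057408)/0.016106 = -2.630906
  θ̈ = (θ̇'−θ̇)/dt = (-1.901302480−-1.926808219)/0.016106 = 1.583617
  sinθ=-0.119544, cosθ=0.992829
  F = (M+m)·ẍ + m·l·cosθ·θ̈ − m·l·sinθ·θ̇² = -4.277448 + 0.295898 − -0.083526 = -3.898024
step 2→3:
  ẍ = (ẋ'−ẋ)/dt = (-0.081554573−-0.195430784)/0.016106 = 7.070422
  θ̈ = (θ̇'−θ̇)/dt = (-2.051300000−-1.901302480)/0.016106 = -9.313145
  sinθ=-0.150292, cosθ=0.988642
  F = (M+m)·ẍ + m·l·cosθ·θ̈ − m·l·sinθ·θ̇² = 11.495417 + -1.732817 − -0.102249 = 9.864848
step 3→4:
  ẍ = (ẋ'−ẋ)/dt = (-0.123643842−-0.081554573)/0.016106 = -2.613266
  θ̈ = (θ̇'−θ̇)/dt = (-2.037128266−-2.051300000)/0.016106 = 0.879904
  sinθ=-0.180492, cosθ=0.983576
  F = (M+m)·ẍ + m·l·cosθ·θ̈ − m·l·sinθ·θ̇² = -4.248769 + 0.162877 − -0.142933 = -3.942958
step 4→5:
  ẍ = (ẋ'−ẋ)/dt = (-0.149033297−-0.123643842)/0.016106 = -1.576397
  θ̈ = (θ̇'−θ̇)/dt = (-2.046841403−-2.037128266)/0.016106 = -0.603076
  sinθ=-0.212883, cosθ=0.977078
  F = (M+m)·ẍ + m·l·cosθ·θ̈ − m·l·sinθ·θ̇² = -2.562979 + -0.110897 − -0.166263 = -2.507613
step 5→6:
  ẍ = (ẋ'−ẋ)/dt = (-0.219651470−-0.149033297)/0.016106 = -4.384588
  θ̈ = (θ̇'−θ̇)/dt = (-2.014067335−-2.046841403)/0.016106 = 2.034898
  sinθ=-0.244821, cosθ=0.969568
  F = (M+m)·ẍ + m·l·cosθ·θ̈ − m·l·sinθ·θ̇² = -7.128665 + 0.371312 − -0.193034 = -6.564319
step 6→7:
  ẍ = (ẋ'−ẋ)/dt = (-0.051264406−-0.219651470)/0.016106 = 10.454928
  θ̈ = (θ̇'−θ̇)/dt = (-2.240198802−-2.014067335)/0.016106 = -14.040200
  sinθ=-0.276645, cosθ=0.960972
  F = (M+m)·ẍ + m·l·cosθ·θ̈ − m·l·sinθ·θ̇² = 16.998102 + -2.539228 − -0.211197 = 14.670072
step 7→8:
  ẍ = (ẋ'−ẋ)/dt = (0.023607494−-0.051264406)/0.016106 = 4.648696
  θ̈ = (θ̇'−θ̇)/dt = (-2.372066774−-2.240198802)/0.016106 = -8.187506
  sinθ=-0.307667, cosθ=0.951494
  F = (M+m)·ẍ + m·l·cosθ·θ̈ − m·l·sinθ·θ̇² = 7.558064 + -1.466140 − -0.290584 = 6.382508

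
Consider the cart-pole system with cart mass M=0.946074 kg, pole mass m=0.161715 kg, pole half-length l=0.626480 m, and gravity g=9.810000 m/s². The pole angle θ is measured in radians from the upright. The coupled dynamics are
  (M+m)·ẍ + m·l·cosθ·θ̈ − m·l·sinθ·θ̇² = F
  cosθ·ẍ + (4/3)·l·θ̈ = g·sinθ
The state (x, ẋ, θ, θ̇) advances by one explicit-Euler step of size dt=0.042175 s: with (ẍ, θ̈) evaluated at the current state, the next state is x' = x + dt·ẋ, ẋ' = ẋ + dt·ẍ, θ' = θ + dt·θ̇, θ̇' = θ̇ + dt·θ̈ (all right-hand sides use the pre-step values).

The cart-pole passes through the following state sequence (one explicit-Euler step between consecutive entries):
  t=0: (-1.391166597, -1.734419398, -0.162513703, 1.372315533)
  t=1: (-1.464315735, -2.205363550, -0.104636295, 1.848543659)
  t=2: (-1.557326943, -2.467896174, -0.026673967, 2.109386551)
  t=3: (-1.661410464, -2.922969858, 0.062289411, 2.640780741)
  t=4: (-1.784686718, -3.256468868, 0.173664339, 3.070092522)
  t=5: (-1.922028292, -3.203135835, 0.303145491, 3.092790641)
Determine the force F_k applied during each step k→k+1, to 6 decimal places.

step 0→1:
  ẍ = (ẋ'−ẋ)/dt = (-2.205363550−-1.734419398)/0.042175 = -11.166429
  θ̈ = (θ̇'−θ̇)/dt = (1.848543659−1.372315533)/0.042175 = 11.291716
  sinθ=-0.161799, cosθ=0.986824
  F = (M+m)·ẍ + m·l·cosθ·θ̈ − m·l·sinθ·θ̇² = -12.370047 + 1.128904 − -0.030870 = -11.210273
step 1→2:
  ẍ = (ẋ'−ẋ)/dt = (-2.467896174−-2.205363550)/0.042175 = -6.224840
  θ̈ = (θ̇'−θ̇)/dt = (2.109386551−1.848543659)/0.042175 = 6.184775
  sinθ=-0.104445, cosθ=0.994531
  F = (M+m)·ẍ + m·l·cosθ·θ̈ − m·l·sinθ·θ̇² = -6.895809 + 0.623160 − -0.036158 = -6.236491
step 2→3:
  ẍ = (ẋ'−ẋ)/dt = (-2.922969858−-2.467896174)/0.042175 = -10.790129
  θ̈ = (θ̇'−θ̇)/dt = (2.640780741−2.109386551)/0.042175 = 12.599744
  sinθ=-0.026671, cosθ=0.999644
  F = (M+m)·ẍ + m·l·cosθ·θ̈ − m·l·sinθ·θ̇² = -11.953186 + 1.276041 − -0.012023 = -10.665122
step 3→4:
  ẍ = (ẋ'−ẋ)/dt = (-3.256468868−-2.922969858)/0.042175 = -7.907505
  θ̈ = (θ̇'−θ̇)/dt = (3.070092522−2.640780741)/0.042175 = 10.179295
  sinθ=0.062249, cosθ=0.998061
  F = (M+m)·ẍ + m·l·cosθ·θ̈ − m·l·sinθ·θ̇² = -8.759847 + 1.029277 − 0.043980 = -7.774550
step 4→5:
  ẍ = (ẋ'−ẋ)/dt = (-3.203135835−-3.256468868)/0.042175 = 1.264565
  θ̈ = (θ̇'−θ̇)/dt = (3.092790641−3.070092522)/0.042175 = 0.538189
  sinθ=0.172793, cosθ=0.984958
  F = (M+m)·ẍ + m·l·cosθ·θ̈ − m·l·sinθ·θ̇² = 1.400871 + 0.053704 − 0.165001 = 1.289575

F_0 = -11.210273 N
F_1 = -6.236491 N
F_2 = -10.665122 N
F_3 = -7.774550 N
F_4 = 1.289575 N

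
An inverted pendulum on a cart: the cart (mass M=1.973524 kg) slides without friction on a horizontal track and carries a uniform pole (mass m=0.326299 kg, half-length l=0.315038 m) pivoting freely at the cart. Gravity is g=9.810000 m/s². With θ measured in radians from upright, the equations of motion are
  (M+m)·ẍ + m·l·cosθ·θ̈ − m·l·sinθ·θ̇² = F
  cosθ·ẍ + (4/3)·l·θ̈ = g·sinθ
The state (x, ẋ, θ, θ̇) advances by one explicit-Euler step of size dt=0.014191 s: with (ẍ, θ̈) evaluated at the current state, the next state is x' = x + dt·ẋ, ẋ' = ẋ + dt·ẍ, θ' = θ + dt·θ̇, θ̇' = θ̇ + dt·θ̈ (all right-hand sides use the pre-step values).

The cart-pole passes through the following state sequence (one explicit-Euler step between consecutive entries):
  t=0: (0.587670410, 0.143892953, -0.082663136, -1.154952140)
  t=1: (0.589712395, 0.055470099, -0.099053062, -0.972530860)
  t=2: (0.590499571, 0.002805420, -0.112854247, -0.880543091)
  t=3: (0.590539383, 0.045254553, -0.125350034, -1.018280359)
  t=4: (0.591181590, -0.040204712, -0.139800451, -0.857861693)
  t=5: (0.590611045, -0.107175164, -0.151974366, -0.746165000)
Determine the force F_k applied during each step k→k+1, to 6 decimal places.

step 0→1:
  ẍ = (ẋ'−ẋ)/dt = (0.055470099−0.143892953)/0.014191 = -6.230911
  θ̈ = (θ̇'−θ̇)/dt = (-0.972530860−-1.154952140)/0.014191 = 12.854716
  sinθ=-0.082569, cosθ=0.996585
  F = (M+m)·ẍ + m·l·cosθ·θ̈ − m·l·sinθ·θ̇² = -14.329992 + 1.316909 − -0.011322 = -13.001761
step 1→2:
  ẍ = (ẋ'−ẋ)/dt = (0.002805420−0.055470099)/0.014191 = -3.711132
  θ̈ = (θ̇'−θ̇)/dt = (-0.880543091−-0.972530860)/0.014191 = 6.482120
  sinθ=-0.098891, cosθ=0.995098
  F = (M+m)·ẍ + m·l·cosθ·θ̈ − m·l·sinθ·θ̇² = -8.534947 + 0.663074 − -0.009615 = -7.862259
step 2→3:
  ẍ = (ẋ'−ẋ)/dt = (0.045254553−0.002805420)/0.014191 = 2.991271
  θ̈ = (θ̇'−θ̇)/dt = (-1.018280359−-0.880543091)/0.014191 = -9.705959
  sinθ=-0.112615, cosθ=0.993639
  F = (M+m)·ẍ + m·l·cosθ·θ̈ − m·l·sinθ·θ̇² = 6.879395 + -0.991393 − -0.008976 = 5.896978
step 3→4:
  ẍ = (ẋ'−ẋ)/dt = (-0.040204712−0.045254553)/0.014191 = -6.022075
  θ̈ = (θ̇'−θ̇)/dt = (-0.857861693−-1.018280359)/0.014191 = 11.304254
  sinθ=-0.125022, cosθ=0.992154
  F = (M+m)·ẍ + m·l·cosθ·θ̈ − m·l·sinθ·θ̇² = -13.849706 + 1.152921 − -0.013326 = -12.683459
step 4→5:
  ẍ = (ẋ'−ẋ)/dt = (-0.107175164−-0.040204712)/0.014191 = -4.719220
  θ̈ = (θ̇'−θ̇)/dt = (-0.746165000−-0.857861693)/0.014191 = 7.870953
  sinθ=-0.139346, cosθ=0.990244
  F = (M+m)·ẍ + m·l·cosθ·θ̈ − m·l·sinθ·θ̇² = -10.853371 + 0.801213 − -0.010542 = -10.041616

F_0 = -13.001761 N
F_1 = -7.862259 N
F_2 = 5.896978 N
F_3 = -12.683459 N
F_4 = -10.041616 N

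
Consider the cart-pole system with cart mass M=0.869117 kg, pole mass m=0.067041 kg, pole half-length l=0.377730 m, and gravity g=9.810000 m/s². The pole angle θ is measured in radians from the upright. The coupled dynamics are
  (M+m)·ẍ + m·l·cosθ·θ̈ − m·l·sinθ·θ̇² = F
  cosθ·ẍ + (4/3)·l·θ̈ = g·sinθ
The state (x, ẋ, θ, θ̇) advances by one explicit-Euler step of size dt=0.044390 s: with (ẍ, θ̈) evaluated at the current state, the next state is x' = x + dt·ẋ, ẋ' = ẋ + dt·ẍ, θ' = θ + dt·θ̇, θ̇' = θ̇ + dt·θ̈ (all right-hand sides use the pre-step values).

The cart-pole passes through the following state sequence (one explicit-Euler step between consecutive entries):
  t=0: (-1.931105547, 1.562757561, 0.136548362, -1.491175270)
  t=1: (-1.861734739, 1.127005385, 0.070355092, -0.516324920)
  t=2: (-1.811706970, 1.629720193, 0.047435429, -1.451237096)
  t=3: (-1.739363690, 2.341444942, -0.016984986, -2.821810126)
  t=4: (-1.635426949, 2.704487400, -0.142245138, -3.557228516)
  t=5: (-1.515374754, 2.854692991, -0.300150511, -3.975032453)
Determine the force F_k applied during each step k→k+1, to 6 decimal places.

step 0→1:
  ẍ = (ẋ'−ẋ)/dt = (1.127005385−1.562757561)/0.044390 = -9.816449
  θ̈ = (θ̇'−θ̇)/dt = (-0.516324920−-1.491175270)/0.044390 = 21.961035
  sinθ=0.136124, cosθ=0.990692
  F = (M+m)·ẍ + m·l·cosθ·θ̈ − m·l·sinθ·θ̇² = -9.189747 + 0.550951 − 0.007665 = -8.646461
step 1→2:
  ẍ = (ẋ'−ẋ)/dt = (1.629720193−1.127005385)/0.044390 = 11.324956
  θ̈ = (θ̇'−θ̇)/dt = (-1.451237096−-0.516324920)/0.044390 = -21.061324
  sinθ=0.070297, cosθ=0.997526
  F = (M+m)·ẍ + m·l·cosθ·θ̈ − m·l·sinθ·θ̇² = 10.601948 + -0.532025 − 0.000475 = 10.069449
step 2→3:
  ẍ = (ẋ'−ẋ)/dt = (2.341444942−1.629720193)/0.044390 = 16.033448
  θ̈ = (θ̇'−θ̇)/dt = (-2.821810126−-1.451237096)/0.044390 = -30.875716
  sinθ=0.047418, cosθ=0.998875
  F = (M+m)·ẍ + m·l·cosθ·θ̈ − m·l·sinθ·θ̇² = 15.009840 + -0.780999 − 0.002529 = 14.226313
step 3→4:
  ẍ = (ẋ'−ẋ)/dt = (2.704487400−2.341444942)/0.044390 = 8.178474
  θ̈ = (θ̇'−θ̇)/dt = (-3.557228516−-2.821810126)/0.044390 = -16.567209
  sinθ=-0.016984, cosθ=0.999856
  F = (M+m)·ẍ + m·l·cosθ·θ̈ − m·l·sinθ·θ̇² = 7.656344 + -0.419477 − -0.003425 = 7.240291
step 4→5:
  ẍ = (ẋ'−ẋ)/dt = (2.854692991−2.704487400)/0.044390 = 3.383771
  θ̈ = (θ̇'−θ̇)/dt = (-3.975032453−-3.557228516)/0.044390 = -9.412118
  sinθ=-0.141766, cosθ=0.989900
  F = (M+m)·ẍ + m·l·cosθ·θ̈ − m·l·sinθ·θ̇² = 3.167744 + -0.235940 − -0.045427 = 2.977232

F_0 = -8.646461 N
F_1 = 10.069449 N
F_2 = 14.226313 N
F_3 = 7.240291 N
F_4 = 2.977232 N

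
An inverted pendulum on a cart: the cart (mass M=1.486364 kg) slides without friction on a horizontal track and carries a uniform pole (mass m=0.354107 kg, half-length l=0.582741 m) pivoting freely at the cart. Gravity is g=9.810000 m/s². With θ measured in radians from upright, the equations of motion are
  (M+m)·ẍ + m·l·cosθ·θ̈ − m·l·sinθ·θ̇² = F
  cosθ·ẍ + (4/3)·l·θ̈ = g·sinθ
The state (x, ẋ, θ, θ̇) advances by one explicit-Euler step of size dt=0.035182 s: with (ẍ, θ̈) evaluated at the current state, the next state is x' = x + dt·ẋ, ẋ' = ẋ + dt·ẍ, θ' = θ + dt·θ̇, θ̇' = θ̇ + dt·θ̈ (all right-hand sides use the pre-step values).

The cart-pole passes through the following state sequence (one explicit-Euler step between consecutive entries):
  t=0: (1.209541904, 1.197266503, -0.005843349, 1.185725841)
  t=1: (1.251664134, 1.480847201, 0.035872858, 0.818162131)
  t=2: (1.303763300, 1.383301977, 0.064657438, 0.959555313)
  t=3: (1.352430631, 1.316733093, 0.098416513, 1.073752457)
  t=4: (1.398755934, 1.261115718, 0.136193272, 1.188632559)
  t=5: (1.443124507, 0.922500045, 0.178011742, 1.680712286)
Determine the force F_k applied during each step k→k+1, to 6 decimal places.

F_0 = 12.680781 N
F_1 = -4.279045 N
F_2 = -2.826285 N
F_3 = -2.262336 N
F_4 = -14.894073 N

step 0→1:
  ẍ = (ẋ'−ẋ)/dt = (1.480847201−1.197266503)/0.035182 = 8.060392
  θ̈ = (θ̇'−θ̇)/dt = (0.818162131−1.185725841)/0.035182 = -10.447493
  sinθ=-0.005843, cosθ=0.999983
  F = (M+m)·ẍ + m·l·cosθ·θ̈ − m·l·sinθ·θ̇² = 14.834917 + -2.155831 − -0.001695 = 12.680781
step 1→2:
  ẍ = (ẋ'−ẋ)/dt = (1.383301977−1.480847201)/0.035182 = -2.772589
  θ̈ = (θ̇'−θ̇)/dt = (0.959555313−0.818162131)/0.035182 = 4.018907
  sinθ=0.035865, cosθ=0.999357
  F = (M+m)·ẍ + m·l·cosθ·θ̈ − m·l·sinθ·θ̇² = -5.102870 + 0.828779 − 0.004954 = -4.279045
step 2→3:
  ẍ = (ẋ'−ẋ)/dt = (1.316733093−1.383301977)/0.035182 = -1.892129
  θ̈ = (θ̇'−θ̇)/dt = (1.073752457−0.959555313)/0.035182 = 3.245897
  sinθ=0.064612, cosθ=0.997910
  F = (M+m)·ẍ + m·l·cosθ·θ̈ − m·l·sinθ·θ̇² = -3.482409 + 0.668400 − 0.012276 = -2.826285
step 3→4:
  ẍ = (ẋ'−ẋ)/dt = (1.261115718−1.316733093)/0.035182 = -1.580847
  θ̈ = (θ̇'−θ̇)/dt = (1.188632559−1.073752457)/0.035182 = 3.265309
  sinθ=0.098258, cosθ=0.995161
  F = (M+m)·ẍ + m·l·cosθ·θ̈ − m·l·sinθ·θ̇² = -2.909504 + 0.670545 − 0.023377 = -2.262336
step 4→5:
  ẍ = (ẋ'−ẋ)/dt = (0.922500045−1.261115718)/0.035182 = -9.624685
  θ̈ = (θ̇'−θ̇)/dt = (1.680712286−1.188632559)/0.035182 = 13.986690
  sinθ=0.135773, cosθ=0.990740
  F = (M+m)·ẍ + m·l·cosθ·θ̈ − m·l·sinθ·θ̇² = -17.713954 + 2.859465 − 0.039584 = -14.894073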